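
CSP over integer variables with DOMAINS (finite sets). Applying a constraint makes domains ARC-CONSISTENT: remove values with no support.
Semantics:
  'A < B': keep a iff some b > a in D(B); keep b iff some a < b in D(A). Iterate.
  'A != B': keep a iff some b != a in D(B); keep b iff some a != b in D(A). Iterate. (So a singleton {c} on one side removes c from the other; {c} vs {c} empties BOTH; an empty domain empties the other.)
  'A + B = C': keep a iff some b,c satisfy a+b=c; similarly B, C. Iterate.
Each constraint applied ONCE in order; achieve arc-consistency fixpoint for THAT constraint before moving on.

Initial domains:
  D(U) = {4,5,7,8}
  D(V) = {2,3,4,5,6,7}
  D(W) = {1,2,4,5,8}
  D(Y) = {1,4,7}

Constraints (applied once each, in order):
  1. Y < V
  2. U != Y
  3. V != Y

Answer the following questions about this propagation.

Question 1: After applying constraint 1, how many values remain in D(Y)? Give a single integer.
Constraint 1 (Y < V) on D(Y)={1,4,7} D(V)={2,3,4,5,6,7}: Y {1,4,7}->{1,4}
So after constraint 1: D(Y)={1,4}, size = 2

Answer: 2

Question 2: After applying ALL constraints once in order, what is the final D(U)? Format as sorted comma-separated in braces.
Constraint 1 (Y < V) on D(Y)={1,4,7} D(V)={2,3,4,5,6,7}: Y {1,4,7}->{1,4}
Constraint 2 (U != Y) on D(U)={4,5,7,8} D(Y)={1,4}: no change
Constraint 3 (V != Y) on D(V)={2,3,4,5,6,7} D(Y)={1,4}: no change
So after all 3 constraints: D(U) = {4,5,7,8}

Answer: {4,5,7,8}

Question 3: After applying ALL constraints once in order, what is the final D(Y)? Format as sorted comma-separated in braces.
Answer: {1,4}

Derivation:
Constraint 1 (Y < V) on D(Y)={1,4,7} D(V)={2,3,4,5,6,7}: Y {1,4,7}->{1,4}
Constraint 2 (U != Y) on D(U)={4,5,7,8} D(Y)={1,4}: no change
Constraint 3 (V != Y) on D(V)={2,3,4,5,6,7} D(Y)={1,4}: no change
So after all 3 constraints: D(Y) = {1,4}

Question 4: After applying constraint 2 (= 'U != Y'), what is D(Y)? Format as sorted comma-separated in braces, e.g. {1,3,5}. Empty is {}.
Answer: {1,4}

Derivation:
Constraint 1 (Y < V) on D(Y)={1,4,7} D(V)={2,3,4,5,6,7}: Y {1,4,7}->{1,4}
Constraint 2 (U != Y) on D(U)={4,5,7,8} D(Y)={1,4}: no change
So after constraint 2: D(Y) = {1,4}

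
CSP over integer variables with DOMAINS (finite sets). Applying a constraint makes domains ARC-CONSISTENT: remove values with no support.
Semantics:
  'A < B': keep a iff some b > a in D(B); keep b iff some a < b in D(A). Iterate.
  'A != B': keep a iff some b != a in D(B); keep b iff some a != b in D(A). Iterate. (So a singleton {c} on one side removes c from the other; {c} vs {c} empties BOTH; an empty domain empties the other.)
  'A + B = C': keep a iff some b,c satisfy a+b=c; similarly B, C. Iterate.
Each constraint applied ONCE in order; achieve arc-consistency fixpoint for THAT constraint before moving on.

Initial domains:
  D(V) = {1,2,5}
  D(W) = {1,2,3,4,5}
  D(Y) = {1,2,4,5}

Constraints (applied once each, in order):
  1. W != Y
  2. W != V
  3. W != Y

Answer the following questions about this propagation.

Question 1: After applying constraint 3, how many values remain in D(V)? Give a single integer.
Constraint 1 (W != Y) on D(W)={1,2,3,4,5} D(Y)={1,2,4,5}: no change
Constraint 2 (W != V) on D(W)={1,2,3,4,5} D(V)={1,2,5}: no change
Constraint 3 (W != Y) on D(W)={1,2,3,4,5} D(Y)={1,2,4,5}: no change
So after constraint 3: D(V)={1,2,5}, size = 3

Answer: 3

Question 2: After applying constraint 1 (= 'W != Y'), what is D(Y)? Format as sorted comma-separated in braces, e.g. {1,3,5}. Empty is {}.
Constraint 1 (W != Y) on D(W)={1,2,3,4,5} D(Y)={1,2,4,5}: no change
So after constraint 1: D(Y) = {1,2,4,5}

Answer: {1,2,4,5}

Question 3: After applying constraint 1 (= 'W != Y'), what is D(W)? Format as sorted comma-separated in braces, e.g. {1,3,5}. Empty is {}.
Constraint 1 (W != Y) on D(W)={1,2,3,4,5} D(Y)={1,2,4,5}: no change
So after constraint 1: D(W) = {1,2,3,4,5}

Answer: {1,2,3,4,5}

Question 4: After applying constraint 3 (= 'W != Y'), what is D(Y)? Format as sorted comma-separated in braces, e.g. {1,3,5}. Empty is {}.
Constraint 1 (W != Y) on D(W)={1,2,3,4,5} D(Y)={1,2,4,5}: no change
Constraint 2 (W != V) on D(W)={1,2,3,4,5} D(V)={1,2,5}: no change
Constraint 3 (W != Y) on D(W)={1,2,3,4,5} D(Y)={1,2,4,5}: no change
So after constraint 3: D(Y) = {1,2,4,5}

Answer: {1,2,4,5}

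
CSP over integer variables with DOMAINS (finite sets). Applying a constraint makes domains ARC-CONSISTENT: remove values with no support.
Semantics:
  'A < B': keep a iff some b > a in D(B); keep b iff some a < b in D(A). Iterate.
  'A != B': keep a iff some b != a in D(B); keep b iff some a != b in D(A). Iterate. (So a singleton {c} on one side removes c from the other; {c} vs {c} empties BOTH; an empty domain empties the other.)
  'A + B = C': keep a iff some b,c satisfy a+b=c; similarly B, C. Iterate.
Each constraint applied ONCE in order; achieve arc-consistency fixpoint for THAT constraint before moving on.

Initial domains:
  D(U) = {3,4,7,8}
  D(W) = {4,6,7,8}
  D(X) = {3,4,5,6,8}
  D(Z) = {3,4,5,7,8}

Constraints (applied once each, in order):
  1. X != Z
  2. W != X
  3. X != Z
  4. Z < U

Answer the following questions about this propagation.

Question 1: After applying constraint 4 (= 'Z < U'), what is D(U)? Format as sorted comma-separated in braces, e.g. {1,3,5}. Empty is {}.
Constraint 1 (X != Z) on D(X)={3,4,5,6,8} D(Z)={3,4,5,7,8}: no change
Constraint 2 (W != X) on D(W)={4,6,7,8} D(X)={3,4,5,6,8}: no change
Constraint 3 (X != Z) on D(X)={3,4,5,6,8} D(Z)={3,4,5,7,8}: no change
Constraint 4 (Z < U) on D(Z)={3,4,5,7,8} D(U)={3,4,7,8}: Z {3,4,5,7,8}->{3,4,5,7}; U {3,4,7,8}->{4,7,8}
So after constraint 4: D(U) = {4,7,8}

Answer: {4,7,8}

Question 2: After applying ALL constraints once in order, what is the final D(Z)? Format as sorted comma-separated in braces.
Answer: {3,4,5,7}

Derivation:
Constraint 1 (X != Z) on D(X)={3,4,5,6,8} D(Z)={3,4,5,7,8}: no change
Constraint 2 (W != X) on D(W)={4,6,7,8} D(X)={3,4,5,6,8}: no change
Constraint 3 (X != Z) on D(X)={3,4,5,6,8} D(Z)={3,4,5,7,8}: no change
Constraint 4 (Z < U) on D(Z)={3,4,5,7,8} D(U)={3,4,7,8}: Z {3,4,5,7,8}->{3,4,5,7}; U {3,4,7,8}->{4,7,8}
So after all 4 constraints: D(Z) = {3,4,5,7}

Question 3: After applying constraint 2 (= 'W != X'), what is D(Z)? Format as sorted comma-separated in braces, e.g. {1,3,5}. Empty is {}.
Constraint 1 (X != Z) on D(X)={3,4,5,6,8} D(Z)={3,4,5,7,8}: no change
Constraint 2 (W != X) on D(W)={4,6,7,8} D(X)={3,4,5,6,8}: no change
So after constraint 2: D(Z) = {3,4,5,7,8}

Answer: {3,4,5,7,8}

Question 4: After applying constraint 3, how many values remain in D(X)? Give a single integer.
Answer: 5

Derivation:
Constraint 1 (X != Z) on D(X)={3,4,5,6,8} D(Z)={3,4,5,7,8}: no change
Constraint 2 (W != X) on D(W)={4,6,7,8} D(X)={3,4,5,6,8}: no change
Constraint 3 (X != Z) on D(X)={3,4,5,6,8} D(Z)={3,4,5,7,8}: no change
So after constraint 3: D(X)={3,4,5,6,8}, size = 5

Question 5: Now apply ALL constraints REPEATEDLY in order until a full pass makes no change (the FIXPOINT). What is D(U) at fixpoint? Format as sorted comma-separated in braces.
Answer: {4,7,8}

Derivation:
pass 0 (initial): D(U)={3,4,7,8}
pass 1: U {3,4,7,8}->{4,7,8}; Z {3,4,5,7,8}->{3,4,5,7}
pass 2: no change
Fixpoint after 2 passes: D(U) = {4,7,8}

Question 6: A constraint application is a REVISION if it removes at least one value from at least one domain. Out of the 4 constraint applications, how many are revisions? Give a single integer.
Answer: 1

Derivation:
Constraint 1 (X != Z) on D(X)={3,4,5,6,8} D(Z)={3,4,5,7,8}: no change => not a revision
Constraint 2 (W != X) on D(W)={4,6,7,8} D(X)={3,4,5,6,8}: no change => not a revision
Constraint 3 (X != Z) on D(X)={3,4,5,6,8} D(Z)={3,4,5,7,8}: no change => not a revision
Constraint 4 (Z < U) on D(Z)={3,4,5,7,8} D(U)={3,4,7,8}: Z {3,4,5,7,8}->{3,4,5,7}; U {3,4,7,8}->{4,7,8} => REVISION
Total revisions = 1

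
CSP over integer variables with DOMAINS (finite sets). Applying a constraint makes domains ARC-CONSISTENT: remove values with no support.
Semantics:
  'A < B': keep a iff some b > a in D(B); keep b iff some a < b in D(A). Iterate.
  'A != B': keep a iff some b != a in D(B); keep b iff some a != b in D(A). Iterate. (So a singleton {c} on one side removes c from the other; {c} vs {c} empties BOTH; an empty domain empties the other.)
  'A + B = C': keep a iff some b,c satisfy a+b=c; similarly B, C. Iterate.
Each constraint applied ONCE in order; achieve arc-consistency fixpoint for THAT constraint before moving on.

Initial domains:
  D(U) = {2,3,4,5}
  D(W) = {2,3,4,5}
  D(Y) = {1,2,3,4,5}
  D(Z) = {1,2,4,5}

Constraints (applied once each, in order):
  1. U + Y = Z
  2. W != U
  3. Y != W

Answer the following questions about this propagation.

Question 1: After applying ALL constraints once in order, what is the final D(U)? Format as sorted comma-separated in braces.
Answer: {2,3,4}

Derivation:
Constraint 1 (U + Y = Z) on D(U)={2,3,4,5} D(Y)={1,2,3,4,5} D(Z)={1,2,4,5}: U {2,3,4,5}->{2,3,4}; Y {1,2,3,4,5}->{1,2,3}; Z {1,2,4,5}->{4,5}
Constraint 2 (W != U) on D(W)={2,3,4,5} D(U)={2,3,4}: no change
Constraint 3 (Y != W) on D(Y)={1,2,3} D(W)={2,3,4,5}: no change
So after all 3 constraints: D(U) = {2,3,4}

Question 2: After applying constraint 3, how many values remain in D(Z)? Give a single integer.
Constraint 1 (U + Y = Z) on D(U)={2,3,4,5} D(Y)={1,2,3,4,5} D(Z)={1,2,4,5}: U {2,3,4,5}->{2,3,4}; Y {1,2,3,4,5}->{1,2,3}; Z {1,2,4,5}->{4,5}
Constraint 2 (W != U) on D(W)={2,3,4,5} D(U)={2,3,4}: no change
Constraint 3 (Y != W) on D(Y)={1,2,3} D(W)={2,3,4,5}: no change
So after constraint 3: D(Z)={4,5}, size = 2

Answer: 2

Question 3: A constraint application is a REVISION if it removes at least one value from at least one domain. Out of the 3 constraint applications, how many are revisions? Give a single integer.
Answer: 1

Derivation:
Constraint 1 (U + Y = Z) on D(U)={2,3,4,5} D(Y)={1,2,3,4,5} D(Z)={1,2,4,5}: U {2,3,4,5}->{2,3,4}; Y {1,2,3,4,5}->{1,2,3}; Z {1,2,4,5}->{4,5} => REVISION
Constraint 2 (W != U) on D(W)={2,3,4,5} D(U)={2,3,4}: no change => not a revision
Constraint 3 (Y != W) on D(Y)={1,2,3} D(W)={2,3,4,5}: no change => not a revision
Total revisions = 1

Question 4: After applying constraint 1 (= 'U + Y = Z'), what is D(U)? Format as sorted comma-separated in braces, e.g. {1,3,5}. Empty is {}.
Answer: {2,3,4}

Derivation:
Constraint 1 (U + Y = Z) on D(U)={2,3,4,5} D(Y)={1,2,3,4,5} D(Z)={1,2,4,5}: U {2,3,4,5}->{2,3,4}; Y {1,2,3,4,5}->{1,2,3}; Z {1,2,4,5}->{4,5}
So after constraint 1: D(U) = {2,3,4}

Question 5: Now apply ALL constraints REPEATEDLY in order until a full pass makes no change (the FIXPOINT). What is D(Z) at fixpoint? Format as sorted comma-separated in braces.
pass 0 (initial): D(Z)={1,2,4,5}
pass 1: U {2,3,4,5}->{2,3,4}; Y {1,2,3,4,5}->{1,2,3}; Z {1,2,4,5}->{4,5}
pass 2: no change
Fixpoint after 2 passes: D(Z) = {4,5}

Answer: {4,5}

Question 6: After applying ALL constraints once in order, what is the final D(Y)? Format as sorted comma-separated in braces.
Constraint 1 (U + Y = Z) on D(U)={2,3,4,5} D(Y)={1,2,3,4,5} D(Z)={1,2,4,5}: U {2,3,4,5}->{2,3,4}; Y {1,2,3,4,5}->{1,2,3}; Z {1,2,4,5}->{4,5}
Constraint 2 (W != U) on D(W)={2,3,4,5} D(U)={2,3,4}: no change
Constraint 3 (Y != W) on D(Y)={1,2,3} D(W)={2,3,4,5}: no change
So after all 3 constraints: D(Y) = {1,2,3}

Answer: {1,2,3}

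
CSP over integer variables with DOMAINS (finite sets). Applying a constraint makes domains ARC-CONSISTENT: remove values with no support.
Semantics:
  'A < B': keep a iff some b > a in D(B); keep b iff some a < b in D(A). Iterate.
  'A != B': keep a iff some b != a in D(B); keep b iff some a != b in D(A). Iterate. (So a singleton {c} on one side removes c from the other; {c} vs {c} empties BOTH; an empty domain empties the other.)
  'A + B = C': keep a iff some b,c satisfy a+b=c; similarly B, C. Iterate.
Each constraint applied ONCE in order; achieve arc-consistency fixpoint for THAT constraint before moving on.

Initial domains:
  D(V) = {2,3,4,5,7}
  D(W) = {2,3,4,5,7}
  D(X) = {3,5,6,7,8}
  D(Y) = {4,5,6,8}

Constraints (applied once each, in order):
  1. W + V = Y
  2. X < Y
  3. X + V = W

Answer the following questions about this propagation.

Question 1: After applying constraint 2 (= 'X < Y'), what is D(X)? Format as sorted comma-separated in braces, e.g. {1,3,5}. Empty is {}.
Constraint 1 (W + V = Y) on D(W)={2,3,4,5,7} D(V)={2,3,4,5,7} D(Y)={4,5,6,8}: W {2,3,4,5,7}->{2,3,4,5}; V {2,3,4,5,7}->{2,3,4,5}
Constraint 2 (X < Y) on D(X)={3,5,6,7,8} D(Y)={4,5,6,8}: X {3,5,6,7,8}->{3,5,6,7}
So after constraint 2: D(X) = {3,5,6,7}

Answer: {3,5,6,7}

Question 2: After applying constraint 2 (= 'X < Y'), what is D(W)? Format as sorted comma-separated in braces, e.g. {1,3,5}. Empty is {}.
Constraint 1 (W + V = Y) on D(W)={2,3,4,5,7} D(V)={2,3,4,5,7} D(Y)={4,5,6,8}: W {2,3,4,5,7}->{2,3,4,5}; V {2,3,4,5,7}->{2,3,4,5}
Constraint 2 (X < Y) on D(X)={3,5,6,7,8} D(Y)={4,5,6,8}: X {3,5,6,7,8}->{3,5,6,7}
So after constraint 2: D(W) = {2,3,4,5}

Answer: {2,3,4,5}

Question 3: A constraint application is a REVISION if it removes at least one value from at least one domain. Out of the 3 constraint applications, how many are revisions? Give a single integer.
Answer: 3

Derivation:
Constraint 1 (W + V = Y) on D(W)={2,3,4,5,7} D(V)={2,3,4,5,7} D(Y)={4,5,6,8}: W {2,3,4,5,7}->{2,3,4,5}; V {2,3,4,5,7}->{2,3,4,5} => REVISION
Constraint 2 (X < Y) on D(X)={3,5,6,7,8} D(Y)={4,5,6,8}: X {3,5,6,7,8}->{3,5,6,7} => REVISION
Constraint 3 (X + V = W) on D(X)={3,5,6,7} D(V)={2,3,4,5} D(W)={2,3,4,5}: X {3,5,6,7}->{3}; V {2,3,4,5}->{2}; W {2,3,4,5}->{5} => REVISION
Total revisions = 3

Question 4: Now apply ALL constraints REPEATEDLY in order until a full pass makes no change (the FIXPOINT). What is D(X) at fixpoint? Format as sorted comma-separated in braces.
Answer: {}

Derivation:
pass 0 (initial): D(X)={3,5,6,7,8}
pass 1: V {2,3,4,5,7}->{2}; W {2,3,4,5,7}->{5}; X {3,5,6,7,8}->{3}
pass 2: V {2}->{}; W {5}->{}; X {3}->{}; Y {4,5,6,8}->{}
pass 3: no change
Fixpoint after 3 passes: D(X) = {}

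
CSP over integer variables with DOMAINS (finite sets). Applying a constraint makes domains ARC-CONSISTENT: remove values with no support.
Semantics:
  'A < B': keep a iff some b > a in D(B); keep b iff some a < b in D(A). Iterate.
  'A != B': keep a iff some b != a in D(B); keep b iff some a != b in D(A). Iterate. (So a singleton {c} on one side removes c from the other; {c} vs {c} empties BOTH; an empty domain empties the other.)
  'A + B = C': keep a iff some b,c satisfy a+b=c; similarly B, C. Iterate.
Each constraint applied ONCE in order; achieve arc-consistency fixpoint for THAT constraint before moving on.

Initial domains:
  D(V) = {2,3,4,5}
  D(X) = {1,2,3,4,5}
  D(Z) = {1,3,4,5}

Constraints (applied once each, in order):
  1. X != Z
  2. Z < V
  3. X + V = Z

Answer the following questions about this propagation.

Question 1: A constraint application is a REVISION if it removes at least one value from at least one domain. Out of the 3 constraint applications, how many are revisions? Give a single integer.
Answer: 2

Derivation:
Constraint 1 (X != Z) on D(X)={1,2,3,4,5} D(Z)={1,3,4,5}: no change => not a revision
Constraint 2 (Z < V) on D(Z)={1,3,4,5} D(V)={2,3,4,5}: Z {1,3,4,5}->{1,3,4} => REVISION
Constraint 3 (X + V = Z) on D(X)={1,2,3,4,5} D(V)={2,3,4,5} D(Z)={1,3,4}: X {1,2,3,4,5}->{1,2}; V {2,3,4,5}->{2,3}; Z {1,3,4}->{3,4} => REVISION
Total revisions = 2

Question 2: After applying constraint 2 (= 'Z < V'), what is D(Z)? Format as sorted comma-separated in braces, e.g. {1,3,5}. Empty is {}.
Constraint 1 (X != Z) on D(X)={1,2,3,4,5} D(Z)={1,3,4,5}: no change
Constraint 2 (Z < V) on D(Z)={1,3,4,5} D(V)={2,3,4,5}: Z {1,3,4,5}->{1,3,4}
So after constraint 2: D(Z) = {1,3,4}

Answer: {1,3,4}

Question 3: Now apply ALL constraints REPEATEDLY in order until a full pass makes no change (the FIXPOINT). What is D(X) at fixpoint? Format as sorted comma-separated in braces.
pass 0 (initial): D(X)={1,2,3,4,5}
pass 1: V {2,3,4,5}->{2,3}; X {1,2,3,4,5}->{1,2}; Z {1,3,4,5}->{3,4}
pass 2: V {2,3}->{}; X {1,2}->{}; Z {3,4}->{}
pass 3: no change
Fixpoint after 3 passes: D(X) = {}

Answer: {}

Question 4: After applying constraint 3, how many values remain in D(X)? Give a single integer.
Answer: 2

Derivation:
Constraint 1 (X != Z) on D(X)={1,2,3,4,5} D(Z)={1,3,4,5}: no change
Constraint 2 (Z < V) on D(Z)={1,3,4,5} D(V)={2,3,4,5}: Z {1,3,4,5}->{1,3,4}
Constraint 3 (X + V = Z) on D(X)={1,2,3,4,5} D(V)={2,3,4,5} D(Z)={1,3,4}: X {1,2,3,4,5}->{1,2}; V {2,3,4,5}->{2,3}; Z {1,3,4}->{3,4}
So after constraint 3: D(X)={1,2}, size = 2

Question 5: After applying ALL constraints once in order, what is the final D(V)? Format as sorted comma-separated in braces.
Constraint 1 (X != Z) on D(X)={1,2,3,4,5} D(Z)={1,3,4,5}: no change
Constraint 2 (Z < V) on D(Z)={1,3,4,5} D(V)={2,3,4,5}: Z {1,3,4,5}->{1,3,4}
Constraint 3 (X + V = Z) on D(X)={1,2,3,4,5} D(V)={2,3,4,5} D(Z)={1,3,4}: X {1,2,3,4,5}->{1,2}; V {2,3,4,5}->{2,3}; Z {1,3,4}->{3,4}
So after all 3 constraints: D(V) = {2,3}

Answer: {2,3}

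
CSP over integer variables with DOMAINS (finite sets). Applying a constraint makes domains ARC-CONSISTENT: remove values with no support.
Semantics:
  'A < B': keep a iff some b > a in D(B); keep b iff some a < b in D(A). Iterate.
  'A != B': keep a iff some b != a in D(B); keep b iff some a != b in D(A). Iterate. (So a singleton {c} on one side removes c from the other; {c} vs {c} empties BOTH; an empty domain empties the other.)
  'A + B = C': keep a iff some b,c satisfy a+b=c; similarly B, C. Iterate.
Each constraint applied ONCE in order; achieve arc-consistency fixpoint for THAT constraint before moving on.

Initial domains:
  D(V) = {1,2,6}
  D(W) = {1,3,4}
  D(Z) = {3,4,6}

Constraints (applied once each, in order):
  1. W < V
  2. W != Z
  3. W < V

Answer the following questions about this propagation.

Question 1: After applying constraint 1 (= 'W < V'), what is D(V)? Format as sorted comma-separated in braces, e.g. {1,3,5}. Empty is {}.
Answer: {2,6}

Derivation:
Constraint 1 (W < V) on D(W)={1,3,4} D(V)={1,2,6}: V {1,2,6}->{2,6}
So after constraint 1: D(V) = {2,6}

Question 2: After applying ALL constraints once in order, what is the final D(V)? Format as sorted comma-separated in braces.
Answer: {2,6}

Derivation:
Constraint 1 (W < V) on D(W)={1,3,4} D(V)={1,2,6}: V {1,2,6}->{2,6}
Constraint 2 (W != Z) on D(W)={1,3,4} D(Z)={3,4,6}: no change
Constraint 3 (W < V) on D(W)={1,3,4} D(V)={2,6}: no change
So after all 3 constraints: D(V) = {2,6}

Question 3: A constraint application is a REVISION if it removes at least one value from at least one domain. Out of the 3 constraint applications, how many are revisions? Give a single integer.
Answer: 1

Derivation:
Constraint 1 (W < V) on D(W)={1,3,4} D(V)={1,2,6}: V {1,2,6}->{2,6} => REVISION
Constraint 2 (W != Z) on D(W)={1,3,4} D(Z)={3,4,6}: no change => not a revision
Constraint 3 (W < V) on D(W)={1,3,4} D(V)={2,6}: no change => not a revision
Total revisions = 1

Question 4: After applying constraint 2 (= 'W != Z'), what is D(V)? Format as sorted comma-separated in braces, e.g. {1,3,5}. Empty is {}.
Constraint 1 (W < V) on D(W)={1,3,4} D(V)={1,2,6}: V {1,2,6}->{2,6}
Constraint 2 (W != Z) on D(W)={1,3,4} D(Z)={3,4,6}: no change
So after constraint 2: D(V) = {2,6}

Answer: {2,6}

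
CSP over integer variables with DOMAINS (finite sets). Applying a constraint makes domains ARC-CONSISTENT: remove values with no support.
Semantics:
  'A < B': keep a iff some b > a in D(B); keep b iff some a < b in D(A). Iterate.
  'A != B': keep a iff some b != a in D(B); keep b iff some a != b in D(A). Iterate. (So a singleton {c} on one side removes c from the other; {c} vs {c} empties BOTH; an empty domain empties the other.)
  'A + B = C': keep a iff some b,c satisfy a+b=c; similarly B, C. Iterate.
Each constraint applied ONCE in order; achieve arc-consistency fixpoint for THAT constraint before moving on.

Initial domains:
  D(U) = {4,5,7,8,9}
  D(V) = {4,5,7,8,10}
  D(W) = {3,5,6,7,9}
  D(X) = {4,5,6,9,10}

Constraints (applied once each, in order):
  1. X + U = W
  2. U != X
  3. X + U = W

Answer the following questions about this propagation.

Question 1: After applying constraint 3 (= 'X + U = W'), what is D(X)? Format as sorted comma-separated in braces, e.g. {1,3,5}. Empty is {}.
Answer: {4,5}

Derivation:
Constraint 1 (X + U = W) on D(X)={4,5,6,9,10} D(U)={4,5,7,8,9} D(W)={3,5,6,7,9}: X {4,5,6,9,10}->{4,5}; U {4,5,7,8,9}->{4,5}; W {3,5,6,7,9}->{9}
Constraint 2 (U != X) on D(U)={4,5} D(X)={4,5}: no change
Constraint 3 (X + U = W) on D(X)={4,5} D(U)={4,5} D(W)={9}: no change
So after constraint 3: D(X) = {4,5}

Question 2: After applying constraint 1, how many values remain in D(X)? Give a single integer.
Answer: 2

Derivation:
Constraint 1 (X + U = W) on D(X)={4,5,6,9,10} D(U)={4,5,7,8,9} D(W)={3,5,6,7,9}: X {4,5,6,9,10}->{4,5}; U {4,5,7,8,9}->{4,5}; W {3,5,6,7,9}->{9}
So after constraint 1: D(X)={4,5}, size = 2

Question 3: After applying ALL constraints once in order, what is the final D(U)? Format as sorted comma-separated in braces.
Answer: {4,5}

Derivation:
Constraint 1 (X + U = W) on D(X)={4,5,6,9,10} D(U)={4,5,7,8,9} D(W)={3,5,6,7,9}: X {4,5,6,9,10}->{4,5}; U {4,5,7,8,9}->{4,5}; W {3,5,6,7,9}->{9}
Constraint 2 (U != X) on D(U)={4,5} D(X)={4,5}: no change
Constraint 3 (X + U = W) on D(X)={4,5} D(U)={4,5} D(W)={9}: no change
So after all 3 constraints: D(U) = {4,5}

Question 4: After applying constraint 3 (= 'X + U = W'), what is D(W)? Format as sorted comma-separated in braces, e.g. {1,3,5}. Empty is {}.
Answer: {9}

Derivation:
Constraint 1 (X + U = W) on D(X)={4,5,6,9,10} D(U)={4,5,7,8,9} D(W)={3,5,6,7,9}: X {4,5,6,9,10}->{4,5}; U {4,5,7,8,9}->{4,5}; W {3,5,6,7,9}->{9}
Constraint 2 (U != X) on D(U)={4,5} D(X)={4,5}: no change
Constraint 3 (X + U = W) on D(X)={4,5} D(U)={4,5} D(W)={9}: no change
So after constraint 3: D(W) = {9}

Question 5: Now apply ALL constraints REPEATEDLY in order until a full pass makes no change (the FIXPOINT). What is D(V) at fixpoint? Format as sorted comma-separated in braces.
Answer: {4,5,7,8,10}

Derivation:
pass 0 (initial): D(V)={4,5,7,8,10}
pass 1: U {4,5,7,8,9}->{4,5}; W {3,5,6,7,9}->{9}; X {4,5,6,9,10}->{4,5}
pass 2: no change
Fixpoint after 2 passes: D(V) = {4,5,7,8,10}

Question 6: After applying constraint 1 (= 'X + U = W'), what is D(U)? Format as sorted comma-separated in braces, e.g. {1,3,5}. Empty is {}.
Constraint 1 (X + U = W) on D(X)={4,5,6,9,10} D(U)={4,5,7,8,9} D(W)={3,5,6,7,9}: X {4,5,6,9,10}->{4,5}; U {4,5,7,8,9}->{4,5}; W {3,5,6,7,9}->{9}
So after constraint 1: D(U) = {4,5}

Answer: {4,5}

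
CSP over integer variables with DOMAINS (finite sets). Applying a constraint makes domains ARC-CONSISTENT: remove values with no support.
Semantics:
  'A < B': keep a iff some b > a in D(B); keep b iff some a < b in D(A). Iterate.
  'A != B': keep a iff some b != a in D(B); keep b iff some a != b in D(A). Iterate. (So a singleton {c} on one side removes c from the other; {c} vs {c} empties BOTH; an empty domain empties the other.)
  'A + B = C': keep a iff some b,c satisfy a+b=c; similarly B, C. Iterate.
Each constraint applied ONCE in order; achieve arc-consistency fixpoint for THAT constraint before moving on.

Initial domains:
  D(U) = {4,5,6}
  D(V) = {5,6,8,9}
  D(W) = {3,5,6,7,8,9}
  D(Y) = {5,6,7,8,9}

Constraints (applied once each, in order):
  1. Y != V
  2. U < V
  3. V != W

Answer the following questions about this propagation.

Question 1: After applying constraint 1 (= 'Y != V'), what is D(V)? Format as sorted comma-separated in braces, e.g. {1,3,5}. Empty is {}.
Answer: {5,6,8,9}

Derivation:
Constraint 1 (Y != V) on D(Y)={5,6,7,8,9} D(V)={5,6,8,9}: no change
So after constraint 1: D(V) = {5,6,8,9}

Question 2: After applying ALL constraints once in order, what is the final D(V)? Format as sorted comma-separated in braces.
Constraint 1 (Y != V) on D(Y)={5,6,7,8,9} D(V)={5,6,8,9}: no change
Constraint 2 (U < V) on D(U)={4,5,6} D(V)={5,6,8,9}: no change
Constraint 3 (V != W) on D(V)={5,6,8,9} D(W)={3,5,6,7,8,9}: no change
So after all 3 constraints: D(V) = {5,6,8,9}

Answer: {5,6,8,9}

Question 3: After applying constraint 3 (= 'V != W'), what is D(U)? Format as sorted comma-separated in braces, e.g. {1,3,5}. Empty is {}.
Constraint 1 (Y != V) on D(Y)={5,6,7,8,9} D(V)={5,6,8,9}: no change
Constraint 2 (U < V) on D(U)={4,5,6} D(V)={5,6,8,9}: no change
Constraint 3 (V != W) on D(V)={5,6,8,9} D(W)={3,5,6,7,8,9}: no change
So after constraint 3: D(U) = {4,5,6}

Answer: {4,5,6}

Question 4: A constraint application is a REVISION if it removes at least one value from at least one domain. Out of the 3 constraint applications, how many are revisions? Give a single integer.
Constraint 1 (Y != V) on D(Y)={5,6,7,8,9} D(V)={5,6,8,9}: no change => not a revision
Constraint 2 (U < V) on D(U)={4,5,6} D(V)={5,6,8,9}: no change => not a revision
Constraint 3 (V != W) on D(V)={5,6,8,9} D(W)={3,5,6,7,8,9}: no change => not a revision
Total revisions = 0

Answer: 0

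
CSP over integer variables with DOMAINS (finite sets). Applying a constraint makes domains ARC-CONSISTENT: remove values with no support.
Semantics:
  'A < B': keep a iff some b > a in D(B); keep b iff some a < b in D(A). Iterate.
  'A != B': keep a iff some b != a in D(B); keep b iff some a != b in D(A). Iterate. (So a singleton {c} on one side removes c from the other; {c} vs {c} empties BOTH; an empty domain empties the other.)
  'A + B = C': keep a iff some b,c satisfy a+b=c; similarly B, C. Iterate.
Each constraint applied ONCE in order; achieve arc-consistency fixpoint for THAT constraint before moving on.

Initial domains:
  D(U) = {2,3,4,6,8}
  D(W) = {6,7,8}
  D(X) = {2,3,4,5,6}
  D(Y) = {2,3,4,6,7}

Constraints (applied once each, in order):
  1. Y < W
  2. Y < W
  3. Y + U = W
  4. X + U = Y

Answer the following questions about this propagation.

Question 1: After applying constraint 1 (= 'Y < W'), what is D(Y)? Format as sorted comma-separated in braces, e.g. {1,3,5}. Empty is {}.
Constraint 1 (Y < W) on D(Y)={2,3,4,6,7} D(W)={6,7,8}: no change
So after constraint 1: D(Y) = {2,3,4,6,7}

Answer: {2,3,4,6,7}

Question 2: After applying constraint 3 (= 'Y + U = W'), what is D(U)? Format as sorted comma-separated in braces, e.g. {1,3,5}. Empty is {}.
Constraint 1 (Y < W) on D(Y)={2,3,4,6,7} D(W)={6,7,8}: no change
Constraint 2 (Y < W) on D(Y)={2,3,4,6,7} D(W)={6,7,8}: no change
Constraint 3 (Y + U = W) on D(Y)={2,3,4,6,7} D(U)={2,3,4,6,8} D(W)={6,7,8}: Y {2,3,4,6,7}->{2,3,4,6}; U {2,3,4,6,8}->{2,3,4,6}
So after constraint 3: D(U) = {2,3,4,6}

Answer: {2,3,4,6}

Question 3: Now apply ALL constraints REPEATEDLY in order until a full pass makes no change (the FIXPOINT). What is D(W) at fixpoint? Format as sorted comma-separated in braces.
Answer: {6,7,8}

Derivation:
pass 0 (initial): D(W)={6,7,8}
pass 1: U {2,3,4,6,8}->{2,3,4}; X {2,3,4,5,6}->{2,3,4}; Y {2,3,4,6,7}->{4,6}
pass 2: no change
Fixpoint after 2 passes: D(W) = {6,7,8}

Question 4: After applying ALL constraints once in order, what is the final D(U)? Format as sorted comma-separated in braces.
Answer: {2,3,4}

Derivation:
Constraint 1 (Y < W) on D(Y)={2,3,4,6,7} D(W)={6,7,8}: no change
Constraint 2 (Y < W) on D(Y)={2,3,4,6,7} D(W)={6,7,8}: no change
Constraint 3 (Y + U = W) on D(Y)={2,3,4,6,7} D(U)={2,3,4,6,8} D(W)={6,7,8}: Y {2,3,4,6,7}->{2,3,4,6}; U {2,3,4,6,8}->{2,3,4,6}
Constraint 4 (X + U = Y) on D(X)={2,3,4,5,6} D(U)={2,3,4,6} D(Y)={2,3,4,6}: X {2,3,4,5,6}->{2,3,4}; U {2,3,4,6}->{2,3,4}; Y {2,3,4,6}->{4,6}
So after all 4 constraints: D(U) = {2,3,4}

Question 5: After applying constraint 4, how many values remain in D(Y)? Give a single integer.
Answer: 2

Derivation:
Constraint 1 (Y < W) on D(Y)={2,3,4,6,7} D(W)={6,7,8}: no change
Constraint 2 (Y < W) on D(Y)={2,3,4,6,7} D(W)={6,7,8}: no change
Constraint 3 (Y + U = W) on D(Y)={2,3,4,6,7} D(U)={2,3,4,6,8} D(W)={6,7,8}: Y {2,3,4,6,7}->{2,3,4,6}; U {2,3,4,6,8}->{2,3,4,6}
Constraint 4 (X + U = Y) on D(X)={2,3,4,5,6} D(U)={2,3,4,6} D(Y)={2,3,4,6}: X {2,3,4,5,6}->{2,3,4}; U {2,3,4,6}->{2,3,4}; Y {2,3,4,6}->{4,6}
So after constraint 4: D(Y)={4,6}, size = 2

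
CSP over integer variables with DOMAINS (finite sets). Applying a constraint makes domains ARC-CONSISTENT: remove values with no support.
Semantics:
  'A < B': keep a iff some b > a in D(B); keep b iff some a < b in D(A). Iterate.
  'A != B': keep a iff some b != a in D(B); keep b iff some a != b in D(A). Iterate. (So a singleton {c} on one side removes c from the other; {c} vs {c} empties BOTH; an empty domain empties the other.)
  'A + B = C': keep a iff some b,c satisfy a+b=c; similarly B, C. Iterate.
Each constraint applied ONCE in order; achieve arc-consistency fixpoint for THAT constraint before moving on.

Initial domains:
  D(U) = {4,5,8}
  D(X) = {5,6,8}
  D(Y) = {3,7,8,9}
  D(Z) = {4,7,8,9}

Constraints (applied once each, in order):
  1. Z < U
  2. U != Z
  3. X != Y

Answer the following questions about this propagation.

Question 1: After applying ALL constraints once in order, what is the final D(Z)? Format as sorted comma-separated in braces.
Constraint 1 (Z < U) on D(Z)={4,7,8,9} D(U)={4,5,8}: Z {4,7,8,9}->{4,7}; U {4,5,8}->{5,8}
Constraint 2 (U != Z) on D(U)={5,8} D(Z)={4,7}: no change
Constraint 3 (X != Y) on D(X)={5,6,8} D(Y)={3,7,8,9}: no change
So after all 3 constraints: D(Z) = {4,7}

Answer: {4,7}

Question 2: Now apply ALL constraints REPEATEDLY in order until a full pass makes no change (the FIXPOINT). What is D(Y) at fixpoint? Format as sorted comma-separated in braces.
pass 0 (initial): D(Y)={3,7,8,9}
pass 1: U {4,5,8}->{5,8}; Z {4,7,8,9}->{4,7}
pass 2: no change
Fixpoint after 2 passes: D(Y) = {3,7,8,9}

Answer: {3,7,8,9}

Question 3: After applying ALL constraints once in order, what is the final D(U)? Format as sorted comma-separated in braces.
Constraint 1 (Z < U) on D(Z)={4,7,8,9} D(U)={4,5,8}: Z {4,7,8,9}->{4,7}; U {4,5,8}->{5,8}
Constraint 2 (U != Z) on D(U)={5,8} D(Z)={4,7}: no change
Constraint 3 (X != Y) on D(X)={5,6,8} D(Y)={3,7,8,9}: no change
So after all 3 constraints: D(U) = {5,8}

Answer: {5,8}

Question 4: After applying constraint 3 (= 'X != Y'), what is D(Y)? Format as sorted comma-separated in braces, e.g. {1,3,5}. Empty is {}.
Constraint 1 (Z < U) on D(Z)={4,7,8,9} D(U)={4,5,8}: Z {4,7,8,9}->{4,7}; U {4,5,8}->{5,8}
Constraint 2 (U != Z) on D(U)={5,8} D(Z)={4,7}: no change
Constraint 3 (X != Y) on D(X)={5,6,8} D(Y)={3,7,8,9}: no change
So after constraint 3: D(Y) = {3,7,8,9}

Answer: {3,7,8,9}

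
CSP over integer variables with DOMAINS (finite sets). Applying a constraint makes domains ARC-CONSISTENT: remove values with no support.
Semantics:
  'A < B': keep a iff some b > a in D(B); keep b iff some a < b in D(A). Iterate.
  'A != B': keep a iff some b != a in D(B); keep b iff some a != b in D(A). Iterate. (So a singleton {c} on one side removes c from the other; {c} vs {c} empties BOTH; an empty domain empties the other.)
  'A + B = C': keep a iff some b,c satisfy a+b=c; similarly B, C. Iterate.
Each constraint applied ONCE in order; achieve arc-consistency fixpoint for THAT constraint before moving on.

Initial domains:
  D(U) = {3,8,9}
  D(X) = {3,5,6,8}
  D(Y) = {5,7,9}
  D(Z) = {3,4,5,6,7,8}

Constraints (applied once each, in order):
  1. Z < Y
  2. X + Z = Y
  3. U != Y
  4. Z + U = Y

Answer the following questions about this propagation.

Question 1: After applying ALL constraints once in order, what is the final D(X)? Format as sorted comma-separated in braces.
Answer: {3,5,6}

Derivation:
Constraint 1 (Z < Y) on D(Z)={3,4,5,6,7,8} D(Y)={5,7,9}: no change
Constraint 2 (X + Z = Y) on D(X)={3,5,6,8} D(Z)={3,4,5,6,7,8} D(Y)={5,7,9}: X {3,5,6,8}->{3,5,6}; Z {3,4,5,6,7,8}->{3,4,6}; Y {5,7,9}->{7,9}
Constraint 3 (U != Y) on D(U)={3,8,9} D(Y)={7,9}: no change
Constraint 4 (Z + U = Y) on D(Z)={3,4,6} D(U)={3,8,9} D(Y)={7,9}: Z {3,4,6}->{4,6}; U {3,8,9}->{3}
So after all 4 constraints: D(X) = {3,5,6}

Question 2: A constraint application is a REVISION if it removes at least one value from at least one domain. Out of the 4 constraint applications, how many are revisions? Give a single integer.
Answer: 2

Derivation:
Constraint 1 (Z < Y) on D(Z)={3,4,5,6,7,8} D(Y)={5,7,9}: no change => not a revision
Constraint 2 (X + Z = Y) on D(X)={3,5,6,8} D(Z)={3,4,5,6,7,8} D(Y)={5,7,9}: X {3,5,6,8}->{3,5,6}; Z {3,4,5,6,7,8}->{3,4,6}; Y {5,7,9}->{7,9} => REVISION
Constraint 3 (U != Y) on D(U)={3,8,9} D(Y)={7,9}: no change => not a revision
Constraint 4 (Z + U = Y) on D(Z)={3,4,6} D(U)={3,8,9} D(Y)={7,9}: Z {3,4,6}->{4,6}; U {3,8,9}->{3} => REVISION
Total revisions = 2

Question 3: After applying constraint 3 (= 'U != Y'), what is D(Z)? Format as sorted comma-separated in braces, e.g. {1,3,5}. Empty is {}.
Answer: {3,4,6}

Derivation:
Constraint 1 (Z < Y) on D(Z)={3,4,5,6,7,8} D(Y)={5,7,9}: no change
Constraint 2 (X + Z = Y) on D(X)={3,5,6,8} D(Z)={3,4,5,6,7,8} D(Y)={5,7,9}: X {3,5,6,8}->{3,5,6}; Z {3,4,5,6,7,8}->{3,4,6}; Y {5,7,9}->{7,9}
Constraint 3 (U != Y) on D(U)={3,8,9} D(Y)={7,9}: no change
So after constraint 3: D(Z) = {3,4,6}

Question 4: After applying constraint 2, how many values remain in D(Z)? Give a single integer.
Constraint 1 (Z < Y) on D(Z)={3,4,5,6,7,8} D(Y)={5,7,9}: no change
Constraint 2 (X + Z = Y) on D(X)={3,5,6,8} D(Z)={3,4,5,6,7,8} D(Y)={5,7,9}: X {3,5,6,8}->{3,5,6}; Z {3,4,5,6,7,8}->{3,4,6}; Y {5,7,9}->{7,9}
So after constraint 2: D(Z)={3,4,6}, size = 3

Answer: 3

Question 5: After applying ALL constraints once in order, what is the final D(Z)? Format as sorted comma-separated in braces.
Constraint 1 (Z < Y) on D(Z)={3,4,5,6,7,8} D(Y)={5,7,9}: no change
Constraint 2 (X + Z = Y) on D(X)={3,5,6,8} D(Z)={3,4,5,6,7,8} D(Y)={5,7,9}: X {3,5,6,8}->{3,5,6}; Z {3,4,5,6,7,8}->{3,4,6}; Y {5,7,9}->{7,9}
Constraint 3 (U != Y) on D(U)={3,8,9} D(Y)={7,9}: no change
Constraint 4 (Z + U = Y) on D(Z)={3,4,6} D(U)={3,8,9} D(Y)={7,9}: Z {3,4,6}->{4,6}; U {3,8,9}->{3}
So after all 4 constraints: D(Z) = {4,6}

Answer: {4,6}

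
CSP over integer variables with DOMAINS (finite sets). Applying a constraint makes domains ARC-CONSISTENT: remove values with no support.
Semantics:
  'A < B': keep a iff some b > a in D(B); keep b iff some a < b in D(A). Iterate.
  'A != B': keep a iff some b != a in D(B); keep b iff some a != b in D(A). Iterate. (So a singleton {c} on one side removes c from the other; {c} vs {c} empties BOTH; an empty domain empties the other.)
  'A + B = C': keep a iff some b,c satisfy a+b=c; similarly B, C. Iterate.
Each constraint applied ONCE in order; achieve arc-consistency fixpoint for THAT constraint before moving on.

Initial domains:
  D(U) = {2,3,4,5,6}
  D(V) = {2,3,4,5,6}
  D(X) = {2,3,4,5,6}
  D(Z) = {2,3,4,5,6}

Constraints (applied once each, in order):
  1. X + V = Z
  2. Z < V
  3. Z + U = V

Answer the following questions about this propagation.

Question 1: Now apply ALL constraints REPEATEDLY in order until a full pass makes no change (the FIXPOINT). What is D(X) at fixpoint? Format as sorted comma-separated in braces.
Answer: {}

Derivation:
pass 0 (initial): D(X)={2,3,4,5,6}
pass 1: U {2,3,4,5,6}->{}; V {2,3,4,5,6}->{}; X {2,3,4,5,6}->{2,3,4}; Z {2,3,4,5,6}->{}
pass 2: X {2,3,4}->{}
pass 3: no change
Fixpoint after 3 passes: D(X) = {}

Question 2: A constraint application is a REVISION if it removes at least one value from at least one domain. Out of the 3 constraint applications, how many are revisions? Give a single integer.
Constraint 1 (X + V = Z) on D(X)={2,3,4,5,6} D(V)={2,3,4,5,6} D(Z)={2,3,4,5,6}: X {2,3,4,5,6}->{2,3,4}; V {2,3,4,5,6}->{2,3,4}; Z {2,3,4,5,6}->{4,5,6} => REVISION
Constraint 2 (Z < V) on D(Z)={4,5,6} D(V)={2,3,4}: Z {4,5,6}->{}; V {2,3,4}->{} => REVISION
Constraint 3 (Z + U = V) on D(Z)={} D(U)={2,3,4,5,6} D(V)={}: U {2,3,4,5,6}->{} => REVISION
Total revisions = 3

Answer: 3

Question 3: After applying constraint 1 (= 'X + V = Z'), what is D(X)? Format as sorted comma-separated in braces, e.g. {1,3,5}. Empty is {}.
Answer: {2,3,4}

Derivation:
Constraint 1 (X + V = Z) on D(X)={2,3,4,5,6} D(V)={2,3,4,5,6} D(Z)={2,3,4,5,6}: X {2,3,4,5,6}->{2,3,4}; V {2,3,4,5,6}->{2,3,4}; Z {2,3,4,5,6}->{4,5,6}
So after constraint 1: D(X) = {2,3,4}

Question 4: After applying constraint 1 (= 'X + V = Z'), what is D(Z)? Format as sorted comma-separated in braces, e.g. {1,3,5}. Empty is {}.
Constraint 1 (X + V = Z) on D(X)={2,3,4,5,6} D(V)={2,3,4,5,6} D(Z)={2,3,4,5,6}: X {2,3,4,5,6}->{2,3,4}; V {2,3,4,5,6}->{2,3,4}; Z {2,3,4,5,6}->{4,5,6}
So after constraint 1: D(Z) = {4,5,6}

Answer: {4,5,6}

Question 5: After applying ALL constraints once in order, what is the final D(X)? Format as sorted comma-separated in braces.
Constraint 1 (X + V = Z) on D(X)={2,3,4,5,6} D(V)={2,3,4,5,6} D(Z)={2,3,4,5,6}: X {2,3,4,5,6}->{2,3,4}; V {2,3,4,5,6}->{2,3,4}; Z {2,3,4,5,6}->{4,5,6}
Constraint 2 (Z < V) on D(Z)={4,5,6} D(V)={2,3,4}: Z {4,5,6}->{}; V {2,3,4}->{}
Constraint 3 (Z + U = V) on D(Z)={} D(U)={2,3,4,5,6} D(V)={}: U {2,3,4,5,6}->{}
So after all 3 constraints: D(X) = {2,3,4}

Answer: {2,3,4}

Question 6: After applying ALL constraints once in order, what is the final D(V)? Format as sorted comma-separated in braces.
Constraint 1 (X + V = Z) on D(X)={2,3,4,5,6} D(V)={2,3,4,5,6} D(Z)={2,3,4,5,6}: X {2,3,4,5,6}->{2,3,4}; V {2,3,4,5,6}->{2,3,4}; Z {2,3,4,5,6}->{4,5,6}
Constraint 2 (Z < V) on D(Z)={4,5,6} D(V)={2,3,4}: Z {4,5,6}->{}; V {2,3,4}->{}
Constraint 3 (Z + U = V) on D(Z)={} D(U)={2,3,4,5,6} D(V)={}: U {2,3,4,5,6}->{}
So after all 3 constraints: D(V) = {}

Answer: {}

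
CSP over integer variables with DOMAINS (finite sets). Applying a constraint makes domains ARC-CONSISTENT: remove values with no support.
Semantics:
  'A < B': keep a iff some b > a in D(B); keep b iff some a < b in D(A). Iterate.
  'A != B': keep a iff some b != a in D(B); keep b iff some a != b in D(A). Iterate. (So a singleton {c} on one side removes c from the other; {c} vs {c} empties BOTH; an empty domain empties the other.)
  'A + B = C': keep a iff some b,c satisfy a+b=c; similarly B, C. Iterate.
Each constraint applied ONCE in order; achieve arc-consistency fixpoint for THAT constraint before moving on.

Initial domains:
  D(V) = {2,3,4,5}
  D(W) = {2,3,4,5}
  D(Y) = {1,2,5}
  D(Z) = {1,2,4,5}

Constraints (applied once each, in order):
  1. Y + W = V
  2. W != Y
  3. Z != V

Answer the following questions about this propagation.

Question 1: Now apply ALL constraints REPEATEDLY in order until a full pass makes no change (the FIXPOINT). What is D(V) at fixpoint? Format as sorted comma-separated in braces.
pass 0 (initial): D(V)={2,3,4,5}
pass 1: V {2,3,4,5}->{3,4,5}; W {2,3,4,5}->{2,3,4}; Y {1,2,5}->{1,2}
pass 2: no change
Fixpoint after 2 passes: D(V) = {3,4,5}

Answer: {3,4,5}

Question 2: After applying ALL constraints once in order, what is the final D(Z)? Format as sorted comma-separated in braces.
Answer: {1,2,4,5}

Derivation:
Constraint 1 (Y + W = V) on D(Y)={1,2,5} D(W)={2,3,4,5} D(V)={2,3,4,5}: Y {1,2,5}->{1,2}; W {2,3,4,5}->{2,3,4}; V {2,3,4,5}->{3,4,5}
Constraint 2 (W != Y) on D(W)={2,3,4} D(Y)={1,2}: no change
Constraint 3 (Z != V) on D(Z)={1,2,4,5} D(V)={3,4,5}: no change
So after all 3 constraints: D(Z) = {1,2,4,5}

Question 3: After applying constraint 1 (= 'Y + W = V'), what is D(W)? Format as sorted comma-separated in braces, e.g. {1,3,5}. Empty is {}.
Answer: {2,3,4}

Derivation:
Constraint 1 (Y + W = V) on D(Y)={1,2,5} D(W)={2,3,4,5} D(V)={2,3,4,5}: Y {1,2,5}->{1,2}; W {2,3,4,5}->{2,3,4}; V {2,3,4,5}->{3,4,5}
So after constraint 1: D(W) = {2,3,4}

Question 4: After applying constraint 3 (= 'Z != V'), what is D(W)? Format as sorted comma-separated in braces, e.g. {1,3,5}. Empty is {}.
Constraint 1 (Y + W = V) on D(Y)={1,2,5} D(W)={2,3,4,5} D(V)={2,3,4,5}: Y {1,2,5}->{1,2}; W {2,3,4,5}->{2,3,4}; V {2,3,4,5}->{3,4,5}
Constraint 2 (W != Y) on D(W)={2,3,4} D(Y)={1,2}: no change
Constraint 3 (Z != V) on D(Z)={1,2,4,5} D(V)={3,4,5}: no change
So after constraint 3: D(W) = {2,3,4}

Answer: {2,3,4}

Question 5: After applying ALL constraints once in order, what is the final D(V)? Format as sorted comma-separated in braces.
Constraint 1 (Y + W = V) on D(Y)={1,2,5} D(W)={2,3,4,5} D(V)={2,3,4,5}: Y {1,2,5}->{1,2}; W {2,3,4,5}->{2,3,4}; V {2,3,4,5}->{3,4,5}
Constraint 2 (W != Y) on D(W)={2,3,4} D(Y)={1,2}: no change
Constraint 3 (Z != V) on D(Z)={1,2,4,5} D(V)={3,4,5}: no change
So after all 3 constraints: D(V) = {3,4,5}

Answer: {3,4,5}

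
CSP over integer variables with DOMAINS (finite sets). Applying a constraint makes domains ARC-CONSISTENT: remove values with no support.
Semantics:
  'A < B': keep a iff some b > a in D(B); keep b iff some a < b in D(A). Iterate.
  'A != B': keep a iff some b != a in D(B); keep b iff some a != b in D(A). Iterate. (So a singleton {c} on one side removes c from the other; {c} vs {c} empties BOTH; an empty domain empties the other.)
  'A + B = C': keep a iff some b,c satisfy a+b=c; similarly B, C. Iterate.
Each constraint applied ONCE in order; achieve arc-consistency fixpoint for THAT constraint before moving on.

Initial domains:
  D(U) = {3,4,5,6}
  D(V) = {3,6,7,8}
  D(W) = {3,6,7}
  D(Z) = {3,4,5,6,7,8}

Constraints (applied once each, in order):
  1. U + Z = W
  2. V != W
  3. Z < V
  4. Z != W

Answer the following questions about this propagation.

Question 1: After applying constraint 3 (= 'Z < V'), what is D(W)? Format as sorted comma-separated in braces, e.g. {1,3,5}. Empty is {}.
Constraint 1 (U + Z = W) on D(U)={3,4,5,6} D(Z)={3,4,5,6,7,8} D(W)={3,6,7}: U {3,4,5,6}->{3,4}; Z {3,4,5,6,7,8}->{3,4}; W {3,6,7}->{6,7}
Constraint 2 (V != W) on D(V)={3,6,7,8} D(W)={6,7}: no change
Constraint 3 (Z < V) on D(Z)={3,4} D(V)={3,6,7,8}: V {3,6,7,8}->{6,7,8}
So after constraint 3: D(W) = {6,7}

Answer: {6,7}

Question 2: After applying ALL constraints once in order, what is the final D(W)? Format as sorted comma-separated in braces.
Answer: {6,7}

Derivation:
Constraint 1 (U + Z = W) on D(U)={3,4,5,6} D(Z)={3,4,5,6,7,8} D(W)={3,6,7}: U {3,4,5,6}->{3,4}; Z {3,4,5,6,7,8}->{3,4}; W {3,6,7}->{6,7}
Constraint 2 (V != W) on D(V)={3,6,7,8} D(W)={6,7}: no change
Constraint 3 (Z < V) on D(Z)={3,4} D(V)={3,6,7,8}: V {3,6,7,8}->{6,7,8}
Constraint 4 (Z != W) on D(Z)={3,4} D(W)={6,7}: no change
So after all 4 constraints: D(W) = {6,7}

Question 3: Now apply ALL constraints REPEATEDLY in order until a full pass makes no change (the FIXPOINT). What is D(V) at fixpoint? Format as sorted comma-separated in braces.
Answer: {6,7,8}

Derivation:
pass 0 (initial): D(V)={3,6,7,8}
pass 1: U {3,4,5,6}->{3,4}; V {3,6,7,8}->{6,7,8}; W {3,6,7}->{6,7}; Z {3,4,5,6,7,8}->{3,4}
pass 2: no change
Fixpoint after 2 passes: D(V) = {6,7,8}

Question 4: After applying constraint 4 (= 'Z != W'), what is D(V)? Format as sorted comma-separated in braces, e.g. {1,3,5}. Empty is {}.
Answer: {6,7,8}

Derivation:
Constraint 1 (U + Z = W) on D(U)={3,4,5,6} D(Z)={3,4,5,6,7,8} D(W)={3,6,7}: U {3,4,5,6}->{3,4}; Z {3,4,5,6,7,8}->{3,4}; W {3,6,7}->{6,7}
Constraint 2 (V != W) on D(V)={3,6,7,8} D(W)={6,7}: no change
Constraint 3 (Z < V) on D(Z)={3,4} D(V)={3,6,7,8}: V {3,6,7,8}->{6,7,8}
Constraint 4 (Z != W) on D(Z)={3,4} D(W)={6,7}: no change
So after constraint 4: D(V) = {6,7,8}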